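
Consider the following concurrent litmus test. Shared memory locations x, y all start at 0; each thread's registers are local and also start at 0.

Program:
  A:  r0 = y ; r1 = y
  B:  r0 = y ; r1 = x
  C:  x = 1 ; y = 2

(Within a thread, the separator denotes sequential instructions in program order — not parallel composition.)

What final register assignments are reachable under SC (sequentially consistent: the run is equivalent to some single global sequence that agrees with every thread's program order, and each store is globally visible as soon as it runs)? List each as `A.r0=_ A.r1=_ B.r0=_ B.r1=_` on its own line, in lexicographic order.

outcome vector order: (A.r0,A.r1,B.r0,B.r1)
|SC outcomes| = 9

A.r0=0 A.r1=0 B.r0=0 B.r1=0
A.r0=0 A.r1=0 B.r0=0 B.r1=1
A.r0=0 A.r1=0 B.r0=2 B.r1=1
A.r0=0 A.r1=2 B.r0=0 B.r1=0
A.r0=0 A.r1=2 B.r0=0 B.r1=1
A.r0=0 A.r1=2 B.r0=2 B.r1=1
A.r0=2 A.r1=2 B.r0=0 B.r1=0
A.r0=2 A.r1=2 B.r0=0 B.r1=1
A.r0=2 A.r1=2 B.r0=2 B.r1=1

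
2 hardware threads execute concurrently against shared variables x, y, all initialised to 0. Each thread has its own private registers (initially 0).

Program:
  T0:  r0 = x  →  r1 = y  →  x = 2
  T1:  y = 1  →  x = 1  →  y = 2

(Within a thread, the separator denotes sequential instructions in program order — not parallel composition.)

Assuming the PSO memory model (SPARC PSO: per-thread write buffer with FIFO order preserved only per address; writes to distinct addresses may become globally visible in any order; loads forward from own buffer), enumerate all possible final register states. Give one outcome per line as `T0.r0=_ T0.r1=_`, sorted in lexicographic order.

T0.r0=0 T0.r1=0
T0.r0=0 T0.r1=1
T0.r0=0 T0.r1=2
T0.r0=1 T0.r1=0
T0.r0=1 T0.r1=1
T0.r0=1 T0.r1=2

outcome vector order: (T0.r0,T0.r1)
|PSO outcomes| = 6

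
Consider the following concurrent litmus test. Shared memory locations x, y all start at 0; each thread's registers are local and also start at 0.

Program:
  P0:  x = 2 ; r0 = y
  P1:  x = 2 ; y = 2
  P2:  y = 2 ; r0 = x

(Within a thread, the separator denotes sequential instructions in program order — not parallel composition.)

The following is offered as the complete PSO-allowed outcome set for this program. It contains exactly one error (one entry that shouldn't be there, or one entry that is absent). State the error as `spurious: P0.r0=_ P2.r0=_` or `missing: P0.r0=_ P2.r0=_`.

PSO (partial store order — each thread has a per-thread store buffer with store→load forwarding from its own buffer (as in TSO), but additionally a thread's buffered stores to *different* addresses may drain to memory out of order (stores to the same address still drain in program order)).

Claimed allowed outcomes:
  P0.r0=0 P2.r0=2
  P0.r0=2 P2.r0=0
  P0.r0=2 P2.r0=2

outcome vector order: (P0.r0,P2.r0)
under PSO → <0 0> <0 2> <2 0> <2 2>
PSO∖claimed = {<0 0>}

missing: P0.r0=0 P2.r0=0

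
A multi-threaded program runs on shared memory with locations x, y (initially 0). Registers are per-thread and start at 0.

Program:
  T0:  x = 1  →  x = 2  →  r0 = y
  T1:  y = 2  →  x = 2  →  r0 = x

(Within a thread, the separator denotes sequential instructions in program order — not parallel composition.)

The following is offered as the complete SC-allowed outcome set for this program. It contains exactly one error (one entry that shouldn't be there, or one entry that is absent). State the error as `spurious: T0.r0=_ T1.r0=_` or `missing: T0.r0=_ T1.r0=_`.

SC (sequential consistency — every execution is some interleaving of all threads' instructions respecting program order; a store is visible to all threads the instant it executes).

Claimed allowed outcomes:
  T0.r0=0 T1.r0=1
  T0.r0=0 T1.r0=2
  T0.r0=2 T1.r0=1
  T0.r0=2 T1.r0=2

spurious: T0.r0=0 T1.r0=1

outcome vector order: (T0.r0,T1.r0)
[SC] allowed = {(0,2); (2,1); (2,2)}
claimed∖SC = {(0,1)}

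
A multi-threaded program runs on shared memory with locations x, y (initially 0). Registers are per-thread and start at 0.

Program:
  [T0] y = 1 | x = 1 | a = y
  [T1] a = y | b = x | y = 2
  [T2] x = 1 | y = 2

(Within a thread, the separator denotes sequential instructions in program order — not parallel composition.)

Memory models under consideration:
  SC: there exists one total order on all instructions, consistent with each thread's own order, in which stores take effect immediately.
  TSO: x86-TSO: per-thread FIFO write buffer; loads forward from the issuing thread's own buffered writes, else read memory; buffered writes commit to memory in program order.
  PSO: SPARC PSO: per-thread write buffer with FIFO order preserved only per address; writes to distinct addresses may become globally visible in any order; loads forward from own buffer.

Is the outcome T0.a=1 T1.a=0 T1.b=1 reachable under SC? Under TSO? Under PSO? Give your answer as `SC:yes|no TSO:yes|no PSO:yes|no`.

SC:yes TSO:yes PSO:yes

outcome vector order: (T0.a,T1.a,T1.b)
[SC] allowed = {100 101 110 111 121 200 201 210 211 221}
[TSO] allowed = {100 101 110 111 121 200 201 210 211 221}
[PSO] allowed = {100 101 110 111 120 121 200 201 210 211 220 221}
target 101 ∈ {SC,TSO,PSO}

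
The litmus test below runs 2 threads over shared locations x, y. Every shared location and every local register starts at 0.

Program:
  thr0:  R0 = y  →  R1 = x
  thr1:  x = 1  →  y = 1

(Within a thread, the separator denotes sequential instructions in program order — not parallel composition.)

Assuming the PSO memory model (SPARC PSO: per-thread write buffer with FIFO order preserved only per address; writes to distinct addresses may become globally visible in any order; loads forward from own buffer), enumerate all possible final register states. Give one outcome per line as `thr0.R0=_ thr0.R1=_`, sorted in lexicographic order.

thr0.R0=0 thr0.R1=0
thr0.R0=0 thr0.R1=1
thr0.R0=1 thr0.R1=0
thr0.R0=1 thr0.R1=1

outcome vector order: (thr0.R0,thr0.R1)
|PSO outcomes| = 4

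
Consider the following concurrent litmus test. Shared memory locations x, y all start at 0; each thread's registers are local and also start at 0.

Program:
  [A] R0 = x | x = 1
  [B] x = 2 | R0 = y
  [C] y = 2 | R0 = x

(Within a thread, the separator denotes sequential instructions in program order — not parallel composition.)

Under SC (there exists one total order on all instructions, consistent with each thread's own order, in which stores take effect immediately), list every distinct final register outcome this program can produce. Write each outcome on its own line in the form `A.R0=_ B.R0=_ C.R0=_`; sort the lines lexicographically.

A.R0=0 B.R0=0 C.R0=1
A.R0=0 B.R0=0 C.R0=2
A.R0=0 B.R0=2 C.R0=0
A.R0=0 B.R0=2 C.R0=1
A.R0=0 B.R0=2 C.R0=2
A.R0=2 B.R0=0 C.R0=1
A.R0=2 B.R0=0 C.R0=2
A.R0=2 B.R0=2 C.R0=0
A.R0=2 B.R0=2 C.R0=1
A.R0=2 B.R0=2 C.R0=2

outcome vector order: (A.R0,B.R0,C.R0)
|SC outcomes| = 10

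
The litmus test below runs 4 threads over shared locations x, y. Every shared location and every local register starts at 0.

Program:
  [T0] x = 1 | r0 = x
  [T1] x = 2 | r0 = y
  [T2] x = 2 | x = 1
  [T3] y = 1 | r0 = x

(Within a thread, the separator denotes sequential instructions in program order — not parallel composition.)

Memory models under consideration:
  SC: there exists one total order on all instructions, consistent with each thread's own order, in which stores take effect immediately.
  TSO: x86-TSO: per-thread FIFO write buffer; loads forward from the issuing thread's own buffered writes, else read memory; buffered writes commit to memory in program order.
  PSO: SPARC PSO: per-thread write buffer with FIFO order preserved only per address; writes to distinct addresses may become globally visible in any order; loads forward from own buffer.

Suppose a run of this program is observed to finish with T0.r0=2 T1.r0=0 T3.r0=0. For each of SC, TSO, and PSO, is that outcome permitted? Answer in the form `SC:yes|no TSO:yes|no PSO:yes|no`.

outcome vector order: (T0.r0,T1.r0,T3.r0)
SC: 10 outcomes — {(1,0,1) (1,0,2) (1,1,0) (1,1,1) (1,1,2) (2,0,1) (2,0,2) (2,1,0) (2,1,1) (2,1,2)}
TSO: 12 outcomes — {(1,0,0) (1,0,1) (1,0,2) (1,1,0) (1,1,1) (1,1,2) (2,0,0) (2,0,1) (2,0,2) (2,1,0) (2,1,1) (2,1,2)}
PSO: 12 outcomes — {(1,0,0) (1,0,1) (1,0,2) (1,1,0) (1,1,1) (1,1,2) (2,0,0) (2,0,1) (2,0,2) (2,1,0) (2,1,1) (2,1,2)}
target (2,0,0) ∈ {TSO,PSO}

SC:no TSO:yes PSO:yes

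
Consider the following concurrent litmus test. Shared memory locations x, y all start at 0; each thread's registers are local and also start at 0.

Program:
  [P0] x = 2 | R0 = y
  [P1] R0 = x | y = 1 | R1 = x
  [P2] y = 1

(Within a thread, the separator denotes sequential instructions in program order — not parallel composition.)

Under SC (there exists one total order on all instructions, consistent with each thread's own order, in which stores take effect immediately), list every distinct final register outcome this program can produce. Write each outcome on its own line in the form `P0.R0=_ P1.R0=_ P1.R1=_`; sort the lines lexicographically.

P0.R0=0 P1.R0=0 P1.R1=2
P0.R0=0 P1.R0=2 P1.R1=2
P0.R0=1 P1.R0=0 P1.R1=0
P0.R0=1 P1.R0=0 P1.R1=2
P0.R0=1 P1.R0=2 P1.R1=2

outcome vector order: (P0.R0,P1.R0,P1.R1)
|SC outcomes| = 5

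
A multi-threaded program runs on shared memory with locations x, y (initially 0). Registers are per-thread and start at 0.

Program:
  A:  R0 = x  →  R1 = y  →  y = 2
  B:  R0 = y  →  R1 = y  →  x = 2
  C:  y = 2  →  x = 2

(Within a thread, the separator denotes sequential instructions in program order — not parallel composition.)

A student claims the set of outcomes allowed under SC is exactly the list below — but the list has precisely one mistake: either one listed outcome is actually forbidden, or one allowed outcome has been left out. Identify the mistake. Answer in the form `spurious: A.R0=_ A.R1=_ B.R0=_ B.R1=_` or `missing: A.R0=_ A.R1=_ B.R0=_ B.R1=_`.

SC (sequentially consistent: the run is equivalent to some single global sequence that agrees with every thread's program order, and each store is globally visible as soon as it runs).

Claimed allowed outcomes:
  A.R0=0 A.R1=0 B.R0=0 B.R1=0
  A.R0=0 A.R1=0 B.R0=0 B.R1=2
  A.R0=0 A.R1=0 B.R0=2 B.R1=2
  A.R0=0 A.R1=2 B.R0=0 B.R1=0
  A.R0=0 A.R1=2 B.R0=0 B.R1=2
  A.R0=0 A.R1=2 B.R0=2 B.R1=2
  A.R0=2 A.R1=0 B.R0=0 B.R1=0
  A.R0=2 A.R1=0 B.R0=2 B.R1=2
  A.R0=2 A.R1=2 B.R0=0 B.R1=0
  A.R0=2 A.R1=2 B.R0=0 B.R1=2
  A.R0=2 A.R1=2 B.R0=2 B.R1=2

spurious: A.R0=2 A.R1=0 B.R0=2 B.R1=2

outcome vector order: (A.R0,A.R1,B.R0,B.R1)
[SC] allowed = {0000, 0002, 0022, 0200, 0202, 0222, 2000, 2200, 2202, 2222}
claimed∖SC = {2022}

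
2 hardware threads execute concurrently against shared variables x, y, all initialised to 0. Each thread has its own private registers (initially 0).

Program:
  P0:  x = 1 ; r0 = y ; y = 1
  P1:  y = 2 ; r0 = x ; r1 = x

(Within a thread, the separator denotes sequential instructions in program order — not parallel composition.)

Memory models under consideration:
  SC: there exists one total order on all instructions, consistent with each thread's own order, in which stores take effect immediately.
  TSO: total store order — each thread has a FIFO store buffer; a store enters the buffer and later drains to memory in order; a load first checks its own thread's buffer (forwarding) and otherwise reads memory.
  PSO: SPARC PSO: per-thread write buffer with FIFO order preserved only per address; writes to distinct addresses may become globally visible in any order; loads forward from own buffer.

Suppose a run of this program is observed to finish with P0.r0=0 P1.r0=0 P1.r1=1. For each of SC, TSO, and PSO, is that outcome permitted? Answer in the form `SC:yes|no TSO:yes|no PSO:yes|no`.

SC:no TSO:yes PSO:yes

outcome vector order: (P0.r0,P1.r0,P1.r1)
SC: 4 outcomes — {0/1/1, 2/0/0, 2/0/1, 2/1/1}
TSO: 6 outcomes — {0/0/0, 0/0/1, 0/1/1, 2/0/0, 2/0/1, 2/1/1}
PSO: 6 outcomes — {0/0/0, 0/0/1, 0/1/1, 2/0/0, 2/0/1, 2/1/1}
target 0/0/1 ∈ {TSO,PSO}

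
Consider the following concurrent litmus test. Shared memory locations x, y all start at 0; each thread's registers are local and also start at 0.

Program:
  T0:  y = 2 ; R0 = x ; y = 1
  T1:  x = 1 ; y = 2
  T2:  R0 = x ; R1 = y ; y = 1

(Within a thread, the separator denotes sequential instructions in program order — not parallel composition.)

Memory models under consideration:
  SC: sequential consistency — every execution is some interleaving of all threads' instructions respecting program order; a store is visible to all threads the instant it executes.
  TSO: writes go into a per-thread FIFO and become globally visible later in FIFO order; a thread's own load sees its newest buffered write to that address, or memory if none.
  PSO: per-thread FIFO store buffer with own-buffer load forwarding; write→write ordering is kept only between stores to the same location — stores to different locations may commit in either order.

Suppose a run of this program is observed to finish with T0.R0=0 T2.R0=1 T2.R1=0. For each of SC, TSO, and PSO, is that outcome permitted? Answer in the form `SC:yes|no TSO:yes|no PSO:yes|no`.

outcome vector order: (T0.R0,T2.R0,T2.R1)
[SC] allowed = {(0,0,0); (0,0,1); (0,0,2); (0,1,1); (0,1,2); (1,0,0); (1,0,1); (1,0,2); (1,1,0); (1,1,1); (1,1,2)}
[TSO] allowed = {(0,0,0); (0,0,1); (0,0,2); (0,1,0); (0,1,1); (0,1,2); (1,0,0); (1,0,1); (1,0,2); (1,1,0); (1,1,1); (1,1,2)}
[PSO] allowed = {(0,0,0); (0,0,1); (0,0,2); (0,1,0); (0,1,1); (0,1,2); (1,0,0); (1,0,1); (1,0,2); (1,1,0); (1,1,1); (1,1,2)}
target (0,1,0) ∈ {TSO,PSO}

SC:no TSO:yes PSO:yes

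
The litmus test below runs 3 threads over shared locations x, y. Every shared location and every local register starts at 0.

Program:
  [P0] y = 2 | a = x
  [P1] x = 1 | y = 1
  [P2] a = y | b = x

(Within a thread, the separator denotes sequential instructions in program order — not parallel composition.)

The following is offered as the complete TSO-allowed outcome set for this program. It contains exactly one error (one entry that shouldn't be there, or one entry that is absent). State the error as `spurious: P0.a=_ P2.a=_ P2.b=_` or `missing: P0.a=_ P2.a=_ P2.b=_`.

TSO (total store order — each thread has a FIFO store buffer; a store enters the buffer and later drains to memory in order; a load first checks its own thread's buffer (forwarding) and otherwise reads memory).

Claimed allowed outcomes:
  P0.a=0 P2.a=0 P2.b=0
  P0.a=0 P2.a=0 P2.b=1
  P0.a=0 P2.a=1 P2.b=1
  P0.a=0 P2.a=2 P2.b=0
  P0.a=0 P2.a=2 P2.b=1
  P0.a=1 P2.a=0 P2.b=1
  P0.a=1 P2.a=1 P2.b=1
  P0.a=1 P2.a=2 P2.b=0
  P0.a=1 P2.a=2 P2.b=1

missing: P0.a=1 P2.a=0 P2.b=0

outcome vector order: (P0.a,P2.a,P2.b)
TSO (10): 0/0/0; 0/0/1; 0/1/1; 0/2/0; 0/2/1; 1/0/0; 1/0/1; 1/1/1; 1/2/0; 1/2/1
TSO∖claimed = {1/0/0}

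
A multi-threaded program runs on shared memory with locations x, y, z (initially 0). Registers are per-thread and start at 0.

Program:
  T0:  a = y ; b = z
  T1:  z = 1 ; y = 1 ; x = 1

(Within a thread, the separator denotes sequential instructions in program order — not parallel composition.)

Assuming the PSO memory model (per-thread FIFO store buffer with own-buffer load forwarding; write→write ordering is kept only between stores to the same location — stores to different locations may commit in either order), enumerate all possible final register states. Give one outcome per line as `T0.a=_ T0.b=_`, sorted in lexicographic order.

outcome vector order: (T0.a,T0.b)
|PSO outcomes| = 4

T0.a=0 T0.b=0
T0.a=0 T0.b=1
T0.a=1 T0.b=0
T0.a=1 T0.b=1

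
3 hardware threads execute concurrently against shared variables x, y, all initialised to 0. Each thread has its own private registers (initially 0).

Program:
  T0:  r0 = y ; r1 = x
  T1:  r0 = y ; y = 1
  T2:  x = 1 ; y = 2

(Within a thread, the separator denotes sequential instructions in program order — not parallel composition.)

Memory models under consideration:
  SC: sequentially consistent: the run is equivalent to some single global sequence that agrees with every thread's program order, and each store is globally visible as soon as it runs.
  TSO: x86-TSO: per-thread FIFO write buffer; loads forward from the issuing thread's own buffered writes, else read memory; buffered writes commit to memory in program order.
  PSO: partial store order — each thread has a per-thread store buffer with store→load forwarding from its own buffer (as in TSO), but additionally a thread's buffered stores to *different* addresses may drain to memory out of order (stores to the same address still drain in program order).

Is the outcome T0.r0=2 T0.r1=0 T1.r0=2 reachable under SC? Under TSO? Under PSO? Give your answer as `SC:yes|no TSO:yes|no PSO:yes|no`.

SC:no TSO:no PSO:yes

outcome vector order: (T0.r0,T0.r1,T1.r0)
SC (9): 000; 002; 010; 012; 100; 110; 112; 210; 212
TSO (9): 000; 002; 010; 012; 100; 110; 112; 210; 212
PSO (12): 000; 002; 010; 012; 100; 102; 110; 112; 200; 202; 210; 212
target 202 ∈ {PSO}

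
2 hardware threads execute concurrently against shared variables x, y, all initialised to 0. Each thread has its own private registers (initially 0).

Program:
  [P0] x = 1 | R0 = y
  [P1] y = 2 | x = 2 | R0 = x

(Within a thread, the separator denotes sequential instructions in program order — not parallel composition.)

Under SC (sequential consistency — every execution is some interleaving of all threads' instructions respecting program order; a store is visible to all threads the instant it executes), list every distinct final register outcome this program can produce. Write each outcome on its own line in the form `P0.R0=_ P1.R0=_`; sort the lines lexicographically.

outcome vector order: (P0.R0,P1.R0)
|SC outcomes| = 3

P0.R0=0 P1.R0=2
P0.R0=2 P1.R0=1
P0.R0=2 P1.R0=2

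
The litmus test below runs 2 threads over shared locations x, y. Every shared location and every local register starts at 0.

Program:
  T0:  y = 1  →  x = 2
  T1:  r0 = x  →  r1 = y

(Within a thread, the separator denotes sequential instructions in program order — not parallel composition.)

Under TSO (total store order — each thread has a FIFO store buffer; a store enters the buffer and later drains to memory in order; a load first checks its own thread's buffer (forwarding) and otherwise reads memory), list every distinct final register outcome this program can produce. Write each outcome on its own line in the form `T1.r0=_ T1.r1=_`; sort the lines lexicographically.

T1.r0=0 T1.r1=0
T1.r0=0 T1.r1=1
T1.r0=2 T1.r1=1

outcome vector order: (T1.r0,T1.r1)
|TSO outcomes| = 3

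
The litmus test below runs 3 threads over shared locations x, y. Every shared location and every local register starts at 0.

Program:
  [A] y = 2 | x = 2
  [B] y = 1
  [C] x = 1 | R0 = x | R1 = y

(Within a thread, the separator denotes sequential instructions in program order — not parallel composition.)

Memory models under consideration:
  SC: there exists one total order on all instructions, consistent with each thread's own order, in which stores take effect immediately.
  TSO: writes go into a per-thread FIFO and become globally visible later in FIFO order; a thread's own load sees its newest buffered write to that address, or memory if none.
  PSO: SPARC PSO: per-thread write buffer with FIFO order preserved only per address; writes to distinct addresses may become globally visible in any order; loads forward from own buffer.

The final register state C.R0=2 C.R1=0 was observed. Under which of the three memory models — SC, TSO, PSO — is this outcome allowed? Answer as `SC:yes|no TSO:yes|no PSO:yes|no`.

outcome vector order: (C.R0,C.R1)
SC (5): (1,0), (1,1), (1,2), (2,1), (2,2)
TSO (5): (1,0), (1,1), (1,2), (2,1), (2,2)
PSO (6): (1,0), (1,1), (1,2), (2,0), (2,1), (2,2)
target (2,0) ∈ {PSO}

SC:no TSO:no PSO:yes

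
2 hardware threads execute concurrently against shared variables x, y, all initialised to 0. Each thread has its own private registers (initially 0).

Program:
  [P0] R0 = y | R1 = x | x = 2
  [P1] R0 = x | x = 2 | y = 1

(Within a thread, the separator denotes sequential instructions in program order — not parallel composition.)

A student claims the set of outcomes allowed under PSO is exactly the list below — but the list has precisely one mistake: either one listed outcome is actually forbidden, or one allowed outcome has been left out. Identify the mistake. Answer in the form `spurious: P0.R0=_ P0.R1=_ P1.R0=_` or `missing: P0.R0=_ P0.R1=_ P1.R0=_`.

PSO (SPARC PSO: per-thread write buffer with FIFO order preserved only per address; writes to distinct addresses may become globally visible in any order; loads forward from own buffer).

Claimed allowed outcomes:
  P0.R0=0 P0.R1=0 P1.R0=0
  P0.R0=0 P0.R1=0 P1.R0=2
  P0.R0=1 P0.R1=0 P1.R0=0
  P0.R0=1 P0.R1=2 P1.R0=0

missing: P0.R0=0 P0.R1=2 P1.R0=0

outcome vector order: (P0.R0,P0.R1,P1.R0)
[PSO] allowed = {<0 0 0> <0 0 2> <0 2 0> <1 0 0> <1 2 0>}
PSO∖claimed = {<0 2 0>}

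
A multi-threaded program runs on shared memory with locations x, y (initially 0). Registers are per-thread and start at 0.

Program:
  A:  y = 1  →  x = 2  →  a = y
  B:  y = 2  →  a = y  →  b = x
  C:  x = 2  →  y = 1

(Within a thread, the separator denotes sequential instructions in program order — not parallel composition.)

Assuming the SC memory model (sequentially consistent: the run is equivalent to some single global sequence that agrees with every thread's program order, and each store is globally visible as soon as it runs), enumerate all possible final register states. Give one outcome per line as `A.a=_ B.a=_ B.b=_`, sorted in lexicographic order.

outcome vector order: (A.a,B.a,B.b)
|SC outcomes| = 7

A.a=1 B.a=1 B.b=0
A.a=1 B.a=1 B.b=2
A.a=1 B.a=2 B.b=0
A.a=1 B.a=2 B.b=2
A.a=2 B.a=1 B.b=2
A.a=2 B.a=2 B.b=0
A.a=2 B.a=2 B.b=2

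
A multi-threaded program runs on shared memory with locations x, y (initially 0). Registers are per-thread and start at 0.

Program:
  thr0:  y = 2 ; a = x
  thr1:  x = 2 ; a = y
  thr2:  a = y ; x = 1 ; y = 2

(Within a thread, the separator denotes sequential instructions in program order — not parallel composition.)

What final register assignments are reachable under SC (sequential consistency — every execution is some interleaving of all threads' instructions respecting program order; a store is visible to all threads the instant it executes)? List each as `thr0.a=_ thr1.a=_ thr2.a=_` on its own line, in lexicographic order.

thr0.a=0 thr1.a=2 thr2.a=0
thr0.a=0 thr1.a=2 thr2.a=2
thr0.a=1 thr1.a=0 thr2.a=0
thr0.a=1 thr1.a=0 thr2.a=2
thr0.a=1 thr1.a=2 thr2.a=0
thr0.a=1 thr1.a=2 thr2.a=2
thr0.a=2 thr1.a=0 thr2.a=0
thr0.a=2 thr1.a=0 thr2.a=2
thr0.a=2 thr1.a=2 thr2.a=0
thr0.a=2 thr1.a=2 thr2.a=2

outcome vector order: (thr0.a,thr1.a,thr2.a)
|SC outcomes| = 10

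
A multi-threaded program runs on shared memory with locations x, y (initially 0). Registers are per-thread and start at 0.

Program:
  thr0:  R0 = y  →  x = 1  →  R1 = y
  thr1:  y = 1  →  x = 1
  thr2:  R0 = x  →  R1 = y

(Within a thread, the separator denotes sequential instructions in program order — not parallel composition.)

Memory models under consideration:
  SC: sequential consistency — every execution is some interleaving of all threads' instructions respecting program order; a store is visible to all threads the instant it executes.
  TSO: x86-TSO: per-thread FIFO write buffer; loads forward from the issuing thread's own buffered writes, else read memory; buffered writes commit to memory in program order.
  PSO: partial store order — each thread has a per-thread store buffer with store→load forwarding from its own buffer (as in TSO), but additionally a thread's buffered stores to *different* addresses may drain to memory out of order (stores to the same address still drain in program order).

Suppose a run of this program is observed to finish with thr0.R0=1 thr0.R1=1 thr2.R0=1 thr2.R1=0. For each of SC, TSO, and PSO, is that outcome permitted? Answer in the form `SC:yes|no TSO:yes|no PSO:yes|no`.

outcome vector order: (thr0.R0,thr0.R1,thr2.R0,thr2.R1)
SC (11): <0 0 0 0>; <0 0 0 1>; <0 0 1 0>; <0 0 1 1>; <0 1 0 0>; <0 1 0 1>; <0 1 1 0>; <0 1 1 1>; <1 1 0 0>; <1 1 0 1>; <1 1 1 1>
TSO (11): <0 0 0 0>; <0 0 0 1>; <0 0 1 0>; <0 0 1 1>; <0 1 0 0>; <0 1 0 1>; <0 1 1 0>; <0 1 1 1>; <1 1 0 0>; <1 1 0 1>; <1 1 1 1>
PSO (12): <0 0 0 0>; <0 0 0 1>; <0 0 1 0>; <0 0 1 1>; <0 1 0 0>; <0 1 0 1>; <0 1 1 0>; <0 1 1 1>; <1 1 0 0>; <1 1 0 1>; <1 1 1 0>; <1 1 1 1>
target <1 1 1 0> ∈ {PSO}

SC:no TSO:no PSO:yes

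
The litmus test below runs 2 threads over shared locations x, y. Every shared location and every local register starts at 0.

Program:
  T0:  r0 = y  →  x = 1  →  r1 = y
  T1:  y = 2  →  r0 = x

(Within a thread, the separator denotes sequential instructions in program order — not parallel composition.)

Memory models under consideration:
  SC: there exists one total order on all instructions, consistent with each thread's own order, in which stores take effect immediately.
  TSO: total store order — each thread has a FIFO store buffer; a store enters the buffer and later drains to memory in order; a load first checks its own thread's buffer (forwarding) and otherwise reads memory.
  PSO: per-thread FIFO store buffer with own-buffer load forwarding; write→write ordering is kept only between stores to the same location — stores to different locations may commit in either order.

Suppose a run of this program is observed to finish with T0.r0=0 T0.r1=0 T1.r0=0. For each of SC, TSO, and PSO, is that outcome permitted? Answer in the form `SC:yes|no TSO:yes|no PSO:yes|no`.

outcome vector order: (T0.r0,T0.r1,T1.r0)
[SC] allowed = {(0,0,1); (0,2,0); (0,2,1); (2,2,0); (2,2,1)}
[TSO] allowed = {(0,0,0); (0,0,1); (0,2,0); (0,2,1); (2,2,0); (2,2,1)}
[PSO] allowed = {(0,0,0); (0,0,1); (0,2,0); (0,2,1); (2,2,0); (2,2,1)}
target (0,0,0) ∈ {TSO,PSO}

SC:no TSO:yes PSO:yes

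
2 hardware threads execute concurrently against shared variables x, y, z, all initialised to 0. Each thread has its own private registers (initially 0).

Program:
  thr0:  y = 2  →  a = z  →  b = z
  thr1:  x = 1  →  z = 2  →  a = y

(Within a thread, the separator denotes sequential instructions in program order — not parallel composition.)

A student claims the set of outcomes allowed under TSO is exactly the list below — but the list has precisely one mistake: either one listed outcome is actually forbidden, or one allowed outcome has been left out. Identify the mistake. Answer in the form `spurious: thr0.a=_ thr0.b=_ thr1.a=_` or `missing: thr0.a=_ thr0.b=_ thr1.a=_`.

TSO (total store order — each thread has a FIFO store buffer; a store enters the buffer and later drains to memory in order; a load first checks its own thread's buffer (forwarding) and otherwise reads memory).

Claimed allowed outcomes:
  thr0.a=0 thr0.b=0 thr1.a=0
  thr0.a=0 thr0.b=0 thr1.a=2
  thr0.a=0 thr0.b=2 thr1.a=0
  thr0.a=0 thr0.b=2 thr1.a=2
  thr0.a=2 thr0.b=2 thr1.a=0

outcome vector order: (thr0.a,thr0.b,thr1.a)
TSO (6): (0,0,0); (0,0,2); (0,2,0); (0,2,2); (2,2,0); (2,2,2)
TSO∖claimed = {(2,2,2)}

missing: thr0.a=2 thr0.b=2 thr1.a=2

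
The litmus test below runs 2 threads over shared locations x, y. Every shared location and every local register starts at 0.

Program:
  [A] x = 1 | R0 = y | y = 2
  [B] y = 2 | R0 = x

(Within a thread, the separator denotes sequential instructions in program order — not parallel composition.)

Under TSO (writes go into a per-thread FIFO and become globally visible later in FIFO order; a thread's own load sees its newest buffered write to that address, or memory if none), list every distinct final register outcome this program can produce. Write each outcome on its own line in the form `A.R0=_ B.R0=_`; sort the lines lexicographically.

outcome vector order: (A.R0,B.R0)
|TSO outcomes| = 4

A.R0=0 B.R0=0
A.R0=0 B.R0=1
A.R0=2 B.R0=0
A.R0=2 B.R0=1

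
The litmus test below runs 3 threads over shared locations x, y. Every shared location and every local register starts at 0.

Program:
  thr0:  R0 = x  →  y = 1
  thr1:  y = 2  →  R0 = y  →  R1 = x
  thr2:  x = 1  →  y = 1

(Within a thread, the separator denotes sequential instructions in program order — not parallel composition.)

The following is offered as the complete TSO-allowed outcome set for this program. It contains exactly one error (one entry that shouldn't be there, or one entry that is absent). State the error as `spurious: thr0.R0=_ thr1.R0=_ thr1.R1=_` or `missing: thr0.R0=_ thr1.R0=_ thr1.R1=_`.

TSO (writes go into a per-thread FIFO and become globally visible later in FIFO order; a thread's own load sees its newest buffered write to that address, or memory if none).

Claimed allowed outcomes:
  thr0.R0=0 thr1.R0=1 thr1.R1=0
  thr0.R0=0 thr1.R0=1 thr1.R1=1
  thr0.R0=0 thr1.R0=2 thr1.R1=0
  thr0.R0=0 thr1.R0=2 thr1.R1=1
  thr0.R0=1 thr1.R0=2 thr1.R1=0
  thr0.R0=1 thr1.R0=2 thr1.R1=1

outcome vector order: (thr0.R0,thr1.R0,thr1.R1)
under TSO → (0,1,0); (0,1,1); (0,2,0); (0,2,1); (1,1,1); (1,2,0); (1,2,1)
TSO∖claimed = {(1,1,1)}

missing: thr0.R0=1 thr1.R0=1 thr1.R1=1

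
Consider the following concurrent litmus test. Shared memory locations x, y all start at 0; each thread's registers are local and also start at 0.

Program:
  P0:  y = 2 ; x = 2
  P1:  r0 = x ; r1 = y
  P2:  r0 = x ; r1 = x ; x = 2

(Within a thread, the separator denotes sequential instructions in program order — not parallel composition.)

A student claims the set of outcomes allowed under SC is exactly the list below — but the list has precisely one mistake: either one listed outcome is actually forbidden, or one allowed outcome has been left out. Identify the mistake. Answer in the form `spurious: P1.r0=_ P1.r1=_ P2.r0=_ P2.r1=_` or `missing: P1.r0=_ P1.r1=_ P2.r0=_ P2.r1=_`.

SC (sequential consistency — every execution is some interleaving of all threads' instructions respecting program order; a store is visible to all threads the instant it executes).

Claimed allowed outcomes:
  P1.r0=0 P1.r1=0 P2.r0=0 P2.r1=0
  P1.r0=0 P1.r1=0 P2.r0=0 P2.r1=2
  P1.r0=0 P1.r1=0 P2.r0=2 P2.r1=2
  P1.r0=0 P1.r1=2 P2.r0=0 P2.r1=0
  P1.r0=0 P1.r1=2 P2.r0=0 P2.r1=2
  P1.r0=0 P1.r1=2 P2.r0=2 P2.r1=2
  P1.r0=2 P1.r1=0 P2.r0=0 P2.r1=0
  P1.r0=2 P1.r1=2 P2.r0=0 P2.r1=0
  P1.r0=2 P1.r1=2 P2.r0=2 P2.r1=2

outcome vector order: (P1.r0,P1.r1,P2.r0,P2.r1)
under SC → <0 0 0 0> <0 0 0 2> <0 0 2 2> <0 2 0 0> <0 2 0 2> <0 2 2 2> <2 0 0 0> <2 2 0 0> <2 2 0 2> <2 2 2 2>
SC∖claimed = {<2 2 0 2>}

missing: P1.r0=2 P1.r1=2 P2.r0=0 P2.r1=2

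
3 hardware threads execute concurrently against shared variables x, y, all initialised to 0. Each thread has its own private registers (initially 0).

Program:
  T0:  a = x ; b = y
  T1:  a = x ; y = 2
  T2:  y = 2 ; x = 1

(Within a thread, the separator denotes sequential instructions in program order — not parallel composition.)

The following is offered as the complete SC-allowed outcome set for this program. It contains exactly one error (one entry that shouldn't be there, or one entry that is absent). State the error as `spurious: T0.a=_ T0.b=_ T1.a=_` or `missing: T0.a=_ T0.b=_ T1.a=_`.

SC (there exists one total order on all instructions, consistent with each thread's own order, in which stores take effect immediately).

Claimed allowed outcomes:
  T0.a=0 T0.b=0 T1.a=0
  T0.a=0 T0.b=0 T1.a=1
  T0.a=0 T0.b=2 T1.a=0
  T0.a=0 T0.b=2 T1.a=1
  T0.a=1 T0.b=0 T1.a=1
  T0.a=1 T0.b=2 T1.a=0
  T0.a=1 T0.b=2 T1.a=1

outcome vector order: (T0.a,T0.b,T1.a)
under SC → 000; 001; 020; 021; 120; 121
claimed∖SC = {101}

spurious: T0.a=1 T0.b=0 T1.a=1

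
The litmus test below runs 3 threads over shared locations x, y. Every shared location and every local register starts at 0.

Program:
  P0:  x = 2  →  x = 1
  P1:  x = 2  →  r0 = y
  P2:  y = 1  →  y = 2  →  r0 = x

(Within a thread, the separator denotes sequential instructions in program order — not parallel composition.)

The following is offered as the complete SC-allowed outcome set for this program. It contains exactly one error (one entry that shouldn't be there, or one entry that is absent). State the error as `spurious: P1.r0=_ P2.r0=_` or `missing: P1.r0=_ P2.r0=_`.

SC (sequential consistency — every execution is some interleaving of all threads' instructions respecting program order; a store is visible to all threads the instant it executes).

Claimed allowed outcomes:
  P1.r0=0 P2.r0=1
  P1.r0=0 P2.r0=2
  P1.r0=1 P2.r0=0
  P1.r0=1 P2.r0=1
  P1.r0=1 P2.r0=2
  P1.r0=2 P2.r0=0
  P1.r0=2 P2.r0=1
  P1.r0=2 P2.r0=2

spurious: P1.r0=1 P2.r0=0

outcome vector order: (P1.r0,P2.r0)
SC (7): (0,1) (0,2) (1,1) (1,2) (2,0) (2,1) (2,2)
claimed∖SC = {(1,0)}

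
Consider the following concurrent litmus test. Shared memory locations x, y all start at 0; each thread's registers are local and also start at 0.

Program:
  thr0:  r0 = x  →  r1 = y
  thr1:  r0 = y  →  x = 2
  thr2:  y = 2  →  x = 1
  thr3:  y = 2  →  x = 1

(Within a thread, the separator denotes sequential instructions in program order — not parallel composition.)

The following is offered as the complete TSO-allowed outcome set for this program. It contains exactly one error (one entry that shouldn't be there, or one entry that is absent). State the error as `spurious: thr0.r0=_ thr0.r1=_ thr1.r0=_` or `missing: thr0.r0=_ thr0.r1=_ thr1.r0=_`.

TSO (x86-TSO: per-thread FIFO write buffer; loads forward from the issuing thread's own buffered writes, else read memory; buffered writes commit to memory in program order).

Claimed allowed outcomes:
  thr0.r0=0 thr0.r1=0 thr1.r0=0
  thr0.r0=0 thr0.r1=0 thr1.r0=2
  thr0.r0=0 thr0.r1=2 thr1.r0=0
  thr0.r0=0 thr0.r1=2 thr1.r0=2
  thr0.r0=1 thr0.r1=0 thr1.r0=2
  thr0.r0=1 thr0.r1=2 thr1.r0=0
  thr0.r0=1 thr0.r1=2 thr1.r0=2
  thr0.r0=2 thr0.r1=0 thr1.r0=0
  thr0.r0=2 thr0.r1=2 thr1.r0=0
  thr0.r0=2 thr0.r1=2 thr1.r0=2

outcome vector order: (thr0.r0,thr0.r1,thr1.r0)
TSO (9): <0 0 0>, <0 0 2>, <0 2 0>, <0 2 2>, <1 2 0>, <1 2 2>, <2 0 0>, <2 2 0>, <2 2 2>
claimed∖TSO = {<1 0 2>}

spurious: thr0.r0=1 thr0.r1=0 thr1.r0=2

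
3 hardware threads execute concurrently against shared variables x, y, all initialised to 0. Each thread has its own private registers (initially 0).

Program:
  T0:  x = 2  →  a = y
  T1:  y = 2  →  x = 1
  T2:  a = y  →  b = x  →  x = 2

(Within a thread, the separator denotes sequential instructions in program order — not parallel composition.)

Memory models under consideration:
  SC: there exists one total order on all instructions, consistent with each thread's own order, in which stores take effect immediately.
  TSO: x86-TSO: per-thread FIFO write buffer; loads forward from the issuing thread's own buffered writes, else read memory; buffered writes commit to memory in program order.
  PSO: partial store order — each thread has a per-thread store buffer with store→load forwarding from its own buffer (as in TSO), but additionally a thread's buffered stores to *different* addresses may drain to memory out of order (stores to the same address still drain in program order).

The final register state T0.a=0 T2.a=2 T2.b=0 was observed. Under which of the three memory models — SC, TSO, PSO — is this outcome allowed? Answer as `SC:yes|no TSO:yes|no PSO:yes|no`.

SC:no TSO:yes PSO:yes

outcome vector order: (T0.a,T2.a,T2.b)
SC: 11 outcomes — {<0 0 0>; <0 0 1>; <0 0 2>; <0 2 1>; <0 2 2>; <2 0 0>; <2 0 1>; <2 0 2>; <2 2 0>; <2 2 1>; <2 2 2>}
TSO: 12 outcomes — {<0 0 0>; <0 0 1>; <0 0 2>; <0 2 0>; <0 2 1>; <0 2 2>; <2 0 0>; <2 0 1>; <2 0 2>; <2 2 0>; <2 2 1>; <2 2 2>}
PSO: 12 outcomes — {<0 0 0>; <0 0 1>; <0 0 2>; <0 2 0>; <0 2 1>; <0 2 2>; <2 0 0>; <2 0 1>; <2 0 2>; <2 2 0>; <2 2 1>; <2 2 2>}
target <0 2 0> ∈ {TSO,PSO}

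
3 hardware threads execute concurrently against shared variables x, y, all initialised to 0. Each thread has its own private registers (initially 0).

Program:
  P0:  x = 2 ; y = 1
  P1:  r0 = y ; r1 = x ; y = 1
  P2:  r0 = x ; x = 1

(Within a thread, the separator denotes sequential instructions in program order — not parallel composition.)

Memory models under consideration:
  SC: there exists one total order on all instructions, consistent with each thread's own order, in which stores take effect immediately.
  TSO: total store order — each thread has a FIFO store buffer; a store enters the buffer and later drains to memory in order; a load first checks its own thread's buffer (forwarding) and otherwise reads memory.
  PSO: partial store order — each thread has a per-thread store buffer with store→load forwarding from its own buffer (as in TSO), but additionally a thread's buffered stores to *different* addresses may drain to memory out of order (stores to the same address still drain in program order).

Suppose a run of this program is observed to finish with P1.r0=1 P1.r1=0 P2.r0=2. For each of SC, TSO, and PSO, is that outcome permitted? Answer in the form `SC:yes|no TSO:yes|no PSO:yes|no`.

SC:no TSO:no PSO:yes

outcome vector order: (P1.r0,P1.r1,P2.r0)
under SC → 0/0/0; 0/0/2; 0/1/0; 0/1/2; 0/2/0; 0/2/2; 1/1/0; 1/1/2; 1/2/0; 1/2/2
under TSO → 0/0/0; 0/0/2; 0/1/0; 0/1/2; 0/2/0; 0/2/2; 1/1/0; 1/1/2; 1/2/0; 1/2/2
under PSO → 0/0/0; 0/0/2; 0/1/0; 0/1/2; 0/2/0; 0/2/2; 1/0/0; 1/0/2; 1/1/0; 1/1/2; 1/2/0; 1/2/2
target 1/0/2 ∈ {PSO}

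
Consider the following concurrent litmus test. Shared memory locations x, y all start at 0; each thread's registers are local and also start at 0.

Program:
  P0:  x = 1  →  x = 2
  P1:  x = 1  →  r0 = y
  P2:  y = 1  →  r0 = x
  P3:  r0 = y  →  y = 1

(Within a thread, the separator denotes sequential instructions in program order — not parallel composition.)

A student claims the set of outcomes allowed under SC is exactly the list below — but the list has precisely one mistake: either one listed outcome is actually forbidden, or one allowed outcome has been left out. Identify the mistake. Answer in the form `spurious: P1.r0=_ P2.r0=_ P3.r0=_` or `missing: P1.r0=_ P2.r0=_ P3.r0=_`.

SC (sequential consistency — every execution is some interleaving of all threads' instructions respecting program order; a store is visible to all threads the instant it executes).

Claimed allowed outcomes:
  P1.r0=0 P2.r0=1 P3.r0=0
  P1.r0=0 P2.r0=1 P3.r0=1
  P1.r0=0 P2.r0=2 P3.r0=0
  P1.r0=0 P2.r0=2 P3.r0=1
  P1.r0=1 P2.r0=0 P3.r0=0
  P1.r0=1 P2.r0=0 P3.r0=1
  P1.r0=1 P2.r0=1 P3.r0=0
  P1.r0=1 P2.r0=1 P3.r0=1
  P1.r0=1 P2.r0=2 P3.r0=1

outcome vector order: (P1.r0,P2.r0,P3.r0)
SC: 10 outcomes — {0/1/0; 0/1/1; 0/2/0; 0/2/1; 1/0/0; 1/0/1; 1/1/0; 1/1/1; 1/2/0; 1/2/1}
SC∖claimed = {1/2/0}

missing: P1.r0=1 P2.r0=2 P3.r0=0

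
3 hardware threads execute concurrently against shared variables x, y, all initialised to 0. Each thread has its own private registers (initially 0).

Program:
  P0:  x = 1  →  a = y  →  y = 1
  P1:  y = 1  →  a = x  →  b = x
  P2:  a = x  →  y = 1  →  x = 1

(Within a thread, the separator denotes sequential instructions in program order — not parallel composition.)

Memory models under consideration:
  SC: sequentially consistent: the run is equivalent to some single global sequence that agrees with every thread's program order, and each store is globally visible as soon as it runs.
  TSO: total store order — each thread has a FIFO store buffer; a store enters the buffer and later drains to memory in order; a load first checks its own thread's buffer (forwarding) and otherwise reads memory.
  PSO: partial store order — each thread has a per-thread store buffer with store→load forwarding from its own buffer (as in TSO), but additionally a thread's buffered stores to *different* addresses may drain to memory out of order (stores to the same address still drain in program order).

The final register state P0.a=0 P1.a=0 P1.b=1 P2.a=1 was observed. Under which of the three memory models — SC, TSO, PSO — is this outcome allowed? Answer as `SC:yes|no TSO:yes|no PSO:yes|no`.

outcome vector order: (P0.a,P1.a,P1.b,P2.a)
under SC → (0,1,1,0); (0,1,1,1); (1,0,0,0); (1,0,0,1); (1,0,1,0); (1,0,1,1); (1,1,1,0); (1,1,1,1)
under TSO → (0,0,0,0); (0,0,0,1); (0,0,1,0); (0,0,1,1); (0,1,1,0); (0,1,1,1); (1,0,0,0); (1,0,0,1); (1,0,1,0); (1,0,1,1); (1,1,1,0); (1,1,1,1)
under PSO → (0,0,0,0); (0,0,0,1); (0,0,1,0); (0,0,1,1); (0,1,1,0); (0,1,1,1); (1,0,0,0); (1,0,0,1); (1,0,1,0); (1,0,1,1); (1,1,1,0); (1,1,1,1)
target (0,0,1,1) ∈ {TSO,PSO}

SC:no TSO:yes PSO:yes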